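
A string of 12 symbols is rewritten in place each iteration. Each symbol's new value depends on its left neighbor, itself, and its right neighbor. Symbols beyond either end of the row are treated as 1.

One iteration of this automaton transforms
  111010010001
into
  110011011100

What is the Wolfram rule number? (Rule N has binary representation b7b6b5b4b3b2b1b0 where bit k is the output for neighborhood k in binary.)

position 0: 111 → 1  (bit 7 = 1)
position 2: 110 → 0  (bit 6 = 0)
position 3: 101 → 0  (bit 5 = 0)
position 5: 100 → 1  (bit 4 = 1)
position 11: 011 → 0  (bit 3 = 0)
position 4: 010 → 1  (bit 2 = 1)
position 6: 001 → 0  (bit 1 = 0)
position 9: 000 → 1  (bit 0 = 1)
bits b7..b0 = 10010101 = 149

149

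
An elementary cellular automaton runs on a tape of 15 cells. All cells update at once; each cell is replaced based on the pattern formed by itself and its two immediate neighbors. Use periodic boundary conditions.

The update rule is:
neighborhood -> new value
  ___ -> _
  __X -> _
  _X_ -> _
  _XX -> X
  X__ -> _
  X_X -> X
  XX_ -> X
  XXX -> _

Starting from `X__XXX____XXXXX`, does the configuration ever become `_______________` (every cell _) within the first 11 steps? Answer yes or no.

X__X_X____X____
____X__________
_______________
all cells are _ at step 3

yes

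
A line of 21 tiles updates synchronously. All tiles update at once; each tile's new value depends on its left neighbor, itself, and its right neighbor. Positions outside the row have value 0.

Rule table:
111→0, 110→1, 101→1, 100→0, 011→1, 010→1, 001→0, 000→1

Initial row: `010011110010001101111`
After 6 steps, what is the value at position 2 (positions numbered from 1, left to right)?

010010010010101111001
010010010011111001001
010010010010001001001
010010010010101001001
010010010011111001001  (repeats step 2; period 3)
step 6: 010010010010001001001
position 2 holds 1

1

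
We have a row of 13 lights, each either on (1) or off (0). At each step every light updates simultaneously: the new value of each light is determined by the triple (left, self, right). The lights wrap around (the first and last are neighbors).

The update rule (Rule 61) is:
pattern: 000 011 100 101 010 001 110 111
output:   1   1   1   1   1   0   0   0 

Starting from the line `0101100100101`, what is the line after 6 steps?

1111010110111
0000111101100
1110100011011
0001111010110
1101000111101
0011110100011

0011110100011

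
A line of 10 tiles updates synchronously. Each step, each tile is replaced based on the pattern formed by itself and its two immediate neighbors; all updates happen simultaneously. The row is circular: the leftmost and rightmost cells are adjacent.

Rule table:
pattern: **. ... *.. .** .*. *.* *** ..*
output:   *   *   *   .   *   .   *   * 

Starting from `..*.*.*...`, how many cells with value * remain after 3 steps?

***.*.****
***.*..***
***.***.**
count of *: 8

8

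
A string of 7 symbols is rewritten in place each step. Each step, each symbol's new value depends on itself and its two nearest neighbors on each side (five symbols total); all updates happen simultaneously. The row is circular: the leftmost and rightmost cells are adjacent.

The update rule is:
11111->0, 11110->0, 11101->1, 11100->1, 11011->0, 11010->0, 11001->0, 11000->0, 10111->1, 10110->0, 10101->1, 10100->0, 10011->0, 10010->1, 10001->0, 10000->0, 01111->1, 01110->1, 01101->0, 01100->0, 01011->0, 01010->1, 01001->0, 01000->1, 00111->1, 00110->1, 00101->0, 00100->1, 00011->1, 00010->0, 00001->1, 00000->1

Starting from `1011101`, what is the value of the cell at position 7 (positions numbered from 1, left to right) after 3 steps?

0

0011100
1111100
1100100
position 7 holds 0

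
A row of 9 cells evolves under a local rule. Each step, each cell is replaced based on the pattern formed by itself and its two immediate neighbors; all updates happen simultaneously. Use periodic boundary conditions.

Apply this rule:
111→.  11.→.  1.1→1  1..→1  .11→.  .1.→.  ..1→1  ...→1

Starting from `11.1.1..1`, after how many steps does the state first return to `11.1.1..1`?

..1.1.11.
11.1.1..1

2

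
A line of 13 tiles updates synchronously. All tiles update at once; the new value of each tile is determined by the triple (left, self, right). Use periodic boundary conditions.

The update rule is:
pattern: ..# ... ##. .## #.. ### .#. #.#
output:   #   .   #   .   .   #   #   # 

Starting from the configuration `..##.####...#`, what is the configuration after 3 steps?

.#.##.###..##
###.##.##.#.#
####.##.####.

####.##.####.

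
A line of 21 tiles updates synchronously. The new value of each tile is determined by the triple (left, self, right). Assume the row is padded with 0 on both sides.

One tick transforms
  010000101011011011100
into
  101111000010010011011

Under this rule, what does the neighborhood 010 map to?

0

At position 1 the neighborhood is 010; the next row has 0 there.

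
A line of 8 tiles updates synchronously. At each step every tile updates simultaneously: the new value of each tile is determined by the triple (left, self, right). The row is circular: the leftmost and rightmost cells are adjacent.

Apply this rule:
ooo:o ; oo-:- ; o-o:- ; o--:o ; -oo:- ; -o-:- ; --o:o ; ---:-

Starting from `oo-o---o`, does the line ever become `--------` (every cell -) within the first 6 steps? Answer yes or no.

yes

step 1: o---o-o-
step 2: -o-o----
step 3: o---o---
step 4: -o-o-o-o
step 5: --------
all cells are - at step 5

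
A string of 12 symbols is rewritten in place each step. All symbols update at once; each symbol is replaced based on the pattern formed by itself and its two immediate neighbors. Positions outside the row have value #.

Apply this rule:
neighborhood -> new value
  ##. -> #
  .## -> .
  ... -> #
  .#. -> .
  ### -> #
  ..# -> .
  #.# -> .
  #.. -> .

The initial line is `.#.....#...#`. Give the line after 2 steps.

.#..##.#....

...###...#..
.#..##.#....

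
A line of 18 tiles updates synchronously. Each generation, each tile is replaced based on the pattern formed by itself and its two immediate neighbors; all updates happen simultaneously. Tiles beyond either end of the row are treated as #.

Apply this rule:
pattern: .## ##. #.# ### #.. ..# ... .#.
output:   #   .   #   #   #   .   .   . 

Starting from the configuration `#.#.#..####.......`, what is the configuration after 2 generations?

#.#.#.###.#.#.....

.#.#.#.###.#......
#.#.#.###.#.#.....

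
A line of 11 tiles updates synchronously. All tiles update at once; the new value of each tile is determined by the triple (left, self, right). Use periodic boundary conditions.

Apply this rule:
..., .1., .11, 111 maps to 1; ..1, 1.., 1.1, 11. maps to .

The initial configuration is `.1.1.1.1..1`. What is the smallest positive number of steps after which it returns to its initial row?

1

.1.1.1.1..1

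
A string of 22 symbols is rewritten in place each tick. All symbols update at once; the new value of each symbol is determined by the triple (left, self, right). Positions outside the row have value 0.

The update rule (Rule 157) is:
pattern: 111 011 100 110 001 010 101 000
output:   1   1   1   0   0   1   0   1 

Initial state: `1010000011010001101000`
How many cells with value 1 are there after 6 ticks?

12

tick 1: 1011111010011101001111
tick 2: 1011110011011001101110
tick 3: 1011101010010101001101
tick 4: 1011001011010101101001
tick 5: 1010101010010101001101
tick 6: 1010101011010101101001
count of 1: 12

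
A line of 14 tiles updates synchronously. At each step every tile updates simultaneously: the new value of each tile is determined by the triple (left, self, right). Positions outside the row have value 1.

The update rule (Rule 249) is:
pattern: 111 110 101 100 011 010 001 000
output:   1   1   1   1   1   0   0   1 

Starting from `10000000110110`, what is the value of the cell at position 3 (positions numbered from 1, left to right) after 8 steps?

1

11111110111111
11111111111111
11111111111111  (fixed point — unchanged through step 8)
position 3 holds 1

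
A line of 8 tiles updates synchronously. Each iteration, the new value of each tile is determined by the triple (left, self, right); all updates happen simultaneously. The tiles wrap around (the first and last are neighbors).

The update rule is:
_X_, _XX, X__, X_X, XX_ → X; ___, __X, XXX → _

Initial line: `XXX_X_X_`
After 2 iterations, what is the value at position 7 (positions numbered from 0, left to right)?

iteration 1: X_XXXXXX
iteration 2: XXX_____
position 7 holds _

_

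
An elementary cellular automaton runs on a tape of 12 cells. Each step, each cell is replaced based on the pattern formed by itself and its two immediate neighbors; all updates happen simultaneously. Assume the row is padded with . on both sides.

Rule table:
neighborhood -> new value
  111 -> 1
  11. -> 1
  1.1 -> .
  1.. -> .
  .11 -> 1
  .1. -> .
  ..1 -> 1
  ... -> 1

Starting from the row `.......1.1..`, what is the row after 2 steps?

1111111.111.

1111111....1
1111111.111.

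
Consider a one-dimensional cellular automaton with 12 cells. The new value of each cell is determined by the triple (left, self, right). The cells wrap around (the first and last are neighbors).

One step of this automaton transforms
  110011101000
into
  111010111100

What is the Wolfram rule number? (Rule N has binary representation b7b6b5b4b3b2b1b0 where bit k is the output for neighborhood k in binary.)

124

position 5: 111 → 0  (bit 7 = 0)
position 1: 110 → 1  (bit 6 = 1)
position 7: 101 → 1  (bit 5 = 1)
position 2: 100 → 1  (bit 4 = 1)
position 0: 011 → 1  (bit 3 = 1)
position 8: 010 → 1  (bit 2 = 1)
position 3: 001 → 0  (bit 1 = 0)
position 10: 000 → 0  (bit 0 = 0)
bits b7..b0 = 01111100 = 124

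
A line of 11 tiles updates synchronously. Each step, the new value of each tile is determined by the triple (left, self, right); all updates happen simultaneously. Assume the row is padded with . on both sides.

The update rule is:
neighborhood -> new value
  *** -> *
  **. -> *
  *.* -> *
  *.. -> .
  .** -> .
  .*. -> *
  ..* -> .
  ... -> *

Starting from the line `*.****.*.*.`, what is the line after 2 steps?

.**.******.

**.*******.
.**.******.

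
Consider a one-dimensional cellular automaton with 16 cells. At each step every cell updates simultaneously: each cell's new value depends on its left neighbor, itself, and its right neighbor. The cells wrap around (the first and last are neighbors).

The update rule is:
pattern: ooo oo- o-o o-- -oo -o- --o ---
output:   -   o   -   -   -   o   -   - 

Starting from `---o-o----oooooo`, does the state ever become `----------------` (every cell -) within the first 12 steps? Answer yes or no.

---o-o---------o
---o-o---------o  (fixed point — unchanged through step 12)
step 12 is ---o-o---------o, still not uniform -

no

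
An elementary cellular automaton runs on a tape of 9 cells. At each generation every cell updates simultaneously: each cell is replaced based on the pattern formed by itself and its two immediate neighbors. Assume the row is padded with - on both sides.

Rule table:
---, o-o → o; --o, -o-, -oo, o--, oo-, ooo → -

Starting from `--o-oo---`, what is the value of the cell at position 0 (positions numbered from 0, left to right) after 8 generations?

-

o--o---oo
-----o---
oooo---oo
-----o---  (repeats generation 2; period 2)
generation 8: -----o---
position 0 holds -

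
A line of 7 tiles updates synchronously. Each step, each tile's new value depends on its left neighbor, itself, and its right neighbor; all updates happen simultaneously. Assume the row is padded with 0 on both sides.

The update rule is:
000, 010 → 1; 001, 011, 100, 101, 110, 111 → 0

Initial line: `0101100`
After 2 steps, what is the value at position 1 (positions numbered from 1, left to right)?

step 1: 0100001
step 2: 0101101
position 1 holds 0

0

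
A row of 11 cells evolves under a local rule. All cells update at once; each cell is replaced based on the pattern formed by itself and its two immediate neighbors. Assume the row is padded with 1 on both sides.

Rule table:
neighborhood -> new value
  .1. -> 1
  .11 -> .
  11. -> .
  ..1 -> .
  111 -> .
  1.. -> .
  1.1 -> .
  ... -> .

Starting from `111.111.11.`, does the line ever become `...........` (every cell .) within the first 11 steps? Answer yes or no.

...........
all cells are . at step 1

yes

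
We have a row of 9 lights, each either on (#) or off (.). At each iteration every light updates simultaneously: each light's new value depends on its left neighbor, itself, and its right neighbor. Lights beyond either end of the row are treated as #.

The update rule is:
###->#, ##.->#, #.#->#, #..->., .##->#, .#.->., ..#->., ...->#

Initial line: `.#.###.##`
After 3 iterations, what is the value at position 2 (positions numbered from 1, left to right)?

#

#.#######
#########
#########
position 2 holds #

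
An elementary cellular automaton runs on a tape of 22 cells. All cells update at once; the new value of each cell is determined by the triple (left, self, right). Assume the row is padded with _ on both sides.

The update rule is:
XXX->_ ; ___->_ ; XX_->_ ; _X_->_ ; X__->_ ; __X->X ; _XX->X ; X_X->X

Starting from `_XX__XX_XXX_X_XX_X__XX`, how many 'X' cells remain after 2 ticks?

11

XX__XX_XX__X_XX_X__XX_
X__XX_XX__X_XX_X__XX__
count of X: 11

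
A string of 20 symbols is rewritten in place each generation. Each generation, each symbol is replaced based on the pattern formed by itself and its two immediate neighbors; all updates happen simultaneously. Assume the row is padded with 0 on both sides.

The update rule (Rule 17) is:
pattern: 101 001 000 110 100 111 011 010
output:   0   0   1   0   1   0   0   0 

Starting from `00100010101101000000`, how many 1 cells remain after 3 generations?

9

10011000000000111111
01000111111110000000
00110000000001111111
count of 1: 9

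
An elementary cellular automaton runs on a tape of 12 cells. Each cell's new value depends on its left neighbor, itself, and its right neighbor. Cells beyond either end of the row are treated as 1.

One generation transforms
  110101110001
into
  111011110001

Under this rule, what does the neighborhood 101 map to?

1

At position 2 the neighborhood is 101; the next row has 1 there.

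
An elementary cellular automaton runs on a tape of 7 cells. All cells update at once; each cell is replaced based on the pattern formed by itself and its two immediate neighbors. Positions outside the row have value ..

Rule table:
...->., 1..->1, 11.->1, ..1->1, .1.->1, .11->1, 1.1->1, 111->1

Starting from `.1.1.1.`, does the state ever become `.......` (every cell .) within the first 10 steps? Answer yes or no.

1111111
1111111  (fixed point — unchanged through step 10)
step 10 is 1111111, still not uniform .

no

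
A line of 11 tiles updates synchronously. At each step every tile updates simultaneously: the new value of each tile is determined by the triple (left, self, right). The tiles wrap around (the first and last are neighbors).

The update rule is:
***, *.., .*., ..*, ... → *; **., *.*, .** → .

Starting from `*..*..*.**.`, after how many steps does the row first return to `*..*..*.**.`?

step 1: *******....
step 2: .*****.****
step 3: ..***...**.
step 4: **.*.***..*
step 5: *..*..*.**.

5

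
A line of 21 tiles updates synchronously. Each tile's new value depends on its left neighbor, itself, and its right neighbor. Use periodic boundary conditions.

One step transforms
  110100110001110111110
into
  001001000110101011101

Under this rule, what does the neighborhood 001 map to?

At position 5 the neighborhood is 001; the next row has 1 there.

1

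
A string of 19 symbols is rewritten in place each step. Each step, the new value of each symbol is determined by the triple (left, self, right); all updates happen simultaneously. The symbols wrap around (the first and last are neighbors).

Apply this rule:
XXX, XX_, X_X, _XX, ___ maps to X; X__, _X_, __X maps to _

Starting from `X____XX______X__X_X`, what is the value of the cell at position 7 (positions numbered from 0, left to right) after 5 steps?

X

X_XX_XX_XXXX_____XX
XXXXXXXXXXXX_XXX_XX
XXXXXXXXXXXXXXXXXXX
XXXXXXXXXXXXXXXXXXX  (fixed point — unchanged through step 5)
position 7 holds X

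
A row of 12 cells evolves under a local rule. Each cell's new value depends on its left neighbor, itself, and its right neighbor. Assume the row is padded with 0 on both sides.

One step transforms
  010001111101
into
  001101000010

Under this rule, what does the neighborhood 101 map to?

At position 10 the neighborhood is 101; the next row has 1 there.

1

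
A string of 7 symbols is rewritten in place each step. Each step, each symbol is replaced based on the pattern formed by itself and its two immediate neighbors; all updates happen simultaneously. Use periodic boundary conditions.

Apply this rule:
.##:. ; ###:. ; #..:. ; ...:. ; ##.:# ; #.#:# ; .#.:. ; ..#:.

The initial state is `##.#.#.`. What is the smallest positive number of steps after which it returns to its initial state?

step 1: .##.#.#
step 2: #.##.#.
step 3: .#.##.#
step 4: #.#.##.
step 5: .#.#.##
step 6: #.#.#.#
step 7: ##.#.#.

7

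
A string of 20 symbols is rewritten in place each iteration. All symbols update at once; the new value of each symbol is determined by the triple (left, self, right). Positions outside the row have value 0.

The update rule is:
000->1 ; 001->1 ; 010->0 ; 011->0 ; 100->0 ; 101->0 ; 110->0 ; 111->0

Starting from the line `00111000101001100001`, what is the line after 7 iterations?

iteration 1: 11000011000010001110
iteration 2: 00011100011100110000
iteration 3: 11100001100001000111
iteration 4: 00001110001110011000
iteration 5: 11110000110000100011
iteration 6: 00000111000111001100
iteration 7: 11111000011000010001

11111000011000010001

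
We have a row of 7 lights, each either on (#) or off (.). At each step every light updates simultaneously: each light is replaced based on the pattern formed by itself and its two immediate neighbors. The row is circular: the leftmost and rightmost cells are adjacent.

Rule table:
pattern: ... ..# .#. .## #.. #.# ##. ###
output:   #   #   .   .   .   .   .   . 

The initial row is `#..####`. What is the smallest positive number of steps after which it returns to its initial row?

14

..#....
##..###
...#...
###..##
....#..
####..#
.....#.
#####..
......#
.#####.
#......
..#####
.#.....
#..####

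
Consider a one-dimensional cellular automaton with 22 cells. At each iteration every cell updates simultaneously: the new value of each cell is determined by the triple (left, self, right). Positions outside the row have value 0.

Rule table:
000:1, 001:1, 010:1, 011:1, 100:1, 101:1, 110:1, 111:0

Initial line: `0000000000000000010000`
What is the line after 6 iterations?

1000000000000000000001

1111111111111111111111
1000000000000000000001
1111111111111111111111  (repeats iteration 1; period 2)
iteration 6: 1000000000000000000001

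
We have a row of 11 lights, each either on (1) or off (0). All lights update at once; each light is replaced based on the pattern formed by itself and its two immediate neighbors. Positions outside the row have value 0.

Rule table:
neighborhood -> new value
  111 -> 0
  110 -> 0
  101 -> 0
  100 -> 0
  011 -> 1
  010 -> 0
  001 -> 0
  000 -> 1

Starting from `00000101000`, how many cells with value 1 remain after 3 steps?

11110000011
10000111010
00110100000
count of 1: 3

3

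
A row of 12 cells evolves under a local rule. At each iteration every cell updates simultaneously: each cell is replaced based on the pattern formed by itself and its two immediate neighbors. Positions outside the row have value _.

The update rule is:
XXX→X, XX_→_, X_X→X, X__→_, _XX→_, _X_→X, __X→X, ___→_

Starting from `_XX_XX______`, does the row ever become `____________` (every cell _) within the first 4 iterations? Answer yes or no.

iteration 1: X__X________
iteration 2: X_XX________
iteration 3: XX__________
iteration 4: ____________
all cells are _ at iteration 4

yes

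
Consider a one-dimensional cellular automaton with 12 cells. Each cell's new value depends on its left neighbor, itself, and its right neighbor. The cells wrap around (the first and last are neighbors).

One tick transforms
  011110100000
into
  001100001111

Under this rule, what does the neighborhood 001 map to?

At position 0 the neighborhood is 001; the next row has 0 there.

0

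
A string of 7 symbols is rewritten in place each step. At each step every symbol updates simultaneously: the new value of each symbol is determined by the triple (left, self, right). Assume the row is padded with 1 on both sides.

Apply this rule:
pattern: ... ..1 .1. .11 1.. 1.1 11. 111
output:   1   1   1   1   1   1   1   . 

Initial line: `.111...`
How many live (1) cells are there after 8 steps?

step 1: 11.1111
step 2: .111...  (repeats step 0; period 2)
step 8: .111...
count of 1: 3

3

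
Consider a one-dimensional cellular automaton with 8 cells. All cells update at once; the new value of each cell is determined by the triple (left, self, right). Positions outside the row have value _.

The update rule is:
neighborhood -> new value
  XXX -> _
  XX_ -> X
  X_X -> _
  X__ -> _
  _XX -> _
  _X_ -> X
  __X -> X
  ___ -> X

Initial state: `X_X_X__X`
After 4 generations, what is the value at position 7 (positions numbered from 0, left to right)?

X

X_X_X_XX
X_X_X__X  (repeats generation 0; period 2)
generation 4: X_X_X__X
position 7 holds X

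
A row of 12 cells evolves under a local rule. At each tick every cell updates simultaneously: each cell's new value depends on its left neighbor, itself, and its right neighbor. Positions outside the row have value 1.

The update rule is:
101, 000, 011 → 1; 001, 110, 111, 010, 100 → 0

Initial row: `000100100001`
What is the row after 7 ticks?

010000001101
100111101011
000100010110
010001001101
100100001011
000001100110
011101000101

011101000101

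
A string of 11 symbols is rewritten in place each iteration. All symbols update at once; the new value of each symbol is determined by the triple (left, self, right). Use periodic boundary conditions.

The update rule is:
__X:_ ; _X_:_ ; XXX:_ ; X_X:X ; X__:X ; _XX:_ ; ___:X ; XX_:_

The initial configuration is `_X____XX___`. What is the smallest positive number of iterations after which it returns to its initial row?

22

iteration 1: __XXX___XXX
iteration 2: X____XX____
iteration 3: _XXX___XXX_
iteration 4: ____XX____X
iteration 5: XXX___XXX__
iteration 6: ___XX____X_
iteration 7: XX___XXX__X
iteration 8: __XX____X__
iteration 9: X___XXX__XX
iteration 10: _XX____X___
iteration 11: ___XXX__XXX
iteration 12: XX____X____
iteration 13: __XXX__XXX_
iteration 14: X____X____X
iteration 15: _XXX__XXX__
iteration 16: ____X____XX
iteration 17: XXX__XXX___
iteration 18: ___X____XX_
iteration 19: XX__XXX___X
iteration 20: __X____XX__
iteration 21: X__XXX___XX
iteration 22: _X____XX___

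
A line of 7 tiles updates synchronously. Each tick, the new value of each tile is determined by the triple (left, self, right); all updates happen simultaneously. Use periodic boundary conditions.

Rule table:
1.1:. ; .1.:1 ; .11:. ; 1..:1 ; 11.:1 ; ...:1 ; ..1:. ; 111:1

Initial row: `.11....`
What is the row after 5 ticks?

1111..1

..11111
1..1111
11..111
111..11
1111..1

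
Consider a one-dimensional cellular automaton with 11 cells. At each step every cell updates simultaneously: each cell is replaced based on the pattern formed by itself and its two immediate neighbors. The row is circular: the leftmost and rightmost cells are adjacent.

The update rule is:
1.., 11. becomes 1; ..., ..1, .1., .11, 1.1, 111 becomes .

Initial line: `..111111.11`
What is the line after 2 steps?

1......1..1
11......1..

11......1..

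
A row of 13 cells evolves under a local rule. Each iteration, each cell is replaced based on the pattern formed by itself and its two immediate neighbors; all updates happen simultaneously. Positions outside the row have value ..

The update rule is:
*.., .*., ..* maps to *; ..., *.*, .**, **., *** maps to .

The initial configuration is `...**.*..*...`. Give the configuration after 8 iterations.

...*.....*...

..*...*****..
.***.*.....*.
*....**...***
**..*..*.*...
..******.**..
.*.........*.
***.......***
...*.....*...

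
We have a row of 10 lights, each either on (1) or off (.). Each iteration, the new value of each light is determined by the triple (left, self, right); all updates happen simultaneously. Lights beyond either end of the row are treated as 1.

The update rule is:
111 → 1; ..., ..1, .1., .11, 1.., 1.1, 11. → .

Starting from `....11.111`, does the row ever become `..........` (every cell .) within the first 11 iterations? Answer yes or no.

........11
.........1
..........
all cells are . at iteration 3

yes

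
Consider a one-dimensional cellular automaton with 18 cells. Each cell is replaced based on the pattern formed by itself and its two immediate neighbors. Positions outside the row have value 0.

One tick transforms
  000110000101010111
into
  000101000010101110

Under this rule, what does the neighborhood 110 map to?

0

At position 4 the neighborhood is 110; the next row has 0 there.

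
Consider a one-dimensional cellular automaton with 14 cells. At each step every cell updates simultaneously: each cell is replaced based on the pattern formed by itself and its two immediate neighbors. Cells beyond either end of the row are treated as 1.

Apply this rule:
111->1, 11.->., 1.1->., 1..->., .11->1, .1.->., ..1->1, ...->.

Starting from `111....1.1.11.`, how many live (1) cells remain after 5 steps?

6

step 1: 11....1....1..
step 2: 1....1....1..1
step 3: ....1....1..11
step 4: ...1....1..111
step 5: ..1....1..1111
count of 1: 6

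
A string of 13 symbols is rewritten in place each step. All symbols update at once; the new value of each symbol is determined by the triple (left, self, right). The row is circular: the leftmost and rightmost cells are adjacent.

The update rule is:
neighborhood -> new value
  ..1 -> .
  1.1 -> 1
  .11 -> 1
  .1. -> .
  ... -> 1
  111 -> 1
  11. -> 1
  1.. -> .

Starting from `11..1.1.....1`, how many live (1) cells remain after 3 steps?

10

11...1..111.1
11.1....11111
111..11.11111
count of 1: 10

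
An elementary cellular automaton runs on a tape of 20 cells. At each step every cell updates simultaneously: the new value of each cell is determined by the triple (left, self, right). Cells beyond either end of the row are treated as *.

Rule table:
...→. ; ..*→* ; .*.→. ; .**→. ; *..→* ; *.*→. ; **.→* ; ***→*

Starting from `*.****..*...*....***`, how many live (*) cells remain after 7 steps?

12

*..*****.*.*.*..*.**
***.****......**...*
***..****....*.**.*.
*****.****..*...*...
*****..*****.*.*.*.*
*******.****........
*******..****......*
count of *: 12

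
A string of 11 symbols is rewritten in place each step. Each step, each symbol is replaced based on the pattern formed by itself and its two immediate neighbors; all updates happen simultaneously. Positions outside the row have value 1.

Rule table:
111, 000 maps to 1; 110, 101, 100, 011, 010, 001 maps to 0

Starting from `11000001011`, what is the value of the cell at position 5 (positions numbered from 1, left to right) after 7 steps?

10011100001
00001001100
01100000000
00001111110
01100111100
00000011000
01111000010
position 5 holds 1

1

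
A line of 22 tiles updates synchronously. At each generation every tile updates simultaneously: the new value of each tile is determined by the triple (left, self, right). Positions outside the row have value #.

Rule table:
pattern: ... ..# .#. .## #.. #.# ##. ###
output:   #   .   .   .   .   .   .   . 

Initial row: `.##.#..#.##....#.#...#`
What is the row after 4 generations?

generation 1: ............##.....#..
generation 2: .##########....###....
generation 3: ............##.....##.
generation 4: .##########....###....

.##########....###....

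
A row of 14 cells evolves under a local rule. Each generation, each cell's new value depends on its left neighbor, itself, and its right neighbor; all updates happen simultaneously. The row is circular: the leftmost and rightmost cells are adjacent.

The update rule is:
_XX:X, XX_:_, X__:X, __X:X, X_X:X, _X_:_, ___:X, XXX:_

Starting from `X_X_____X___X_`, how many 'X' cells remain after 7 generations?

_X_XXXXX_XXX_X
X_XX____XX__X_
_XX_XXXXX_XX_X
XX_XX____XX_X_
X_XX_XXXXX_X_X
_XX_XX____X_XX
XX_XX_XXXX_XX_
count of X: 10

10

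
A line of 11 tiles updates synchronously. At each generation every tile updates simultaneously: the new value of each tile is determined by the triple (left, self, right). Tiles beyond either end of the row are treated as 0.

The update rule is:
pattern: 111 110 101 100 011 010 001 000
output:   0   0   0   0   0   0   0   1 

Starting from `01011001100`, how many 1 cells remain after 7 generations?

1

generation 1: 00000000001
generation 2: 11111111100
generation 3: 00000000001  (repeats generation 1; period 2)
generation 7: 00000000001
count of 1: 1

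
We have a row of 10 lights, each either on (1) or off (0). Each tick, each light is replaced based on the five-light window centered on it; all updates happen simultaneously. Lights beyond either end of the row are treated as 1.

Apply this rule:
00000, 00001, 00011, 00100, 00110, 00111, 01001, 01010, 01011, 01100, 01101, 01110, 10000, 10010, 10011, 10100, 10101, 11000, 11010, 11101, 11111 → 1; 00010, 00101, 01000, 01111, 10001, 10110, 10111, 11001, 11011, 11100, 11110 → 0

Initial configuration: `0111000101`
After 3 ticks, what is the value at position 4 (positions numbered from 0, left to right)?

1

0010100010
0101100001
1110111111
position 4 holds 1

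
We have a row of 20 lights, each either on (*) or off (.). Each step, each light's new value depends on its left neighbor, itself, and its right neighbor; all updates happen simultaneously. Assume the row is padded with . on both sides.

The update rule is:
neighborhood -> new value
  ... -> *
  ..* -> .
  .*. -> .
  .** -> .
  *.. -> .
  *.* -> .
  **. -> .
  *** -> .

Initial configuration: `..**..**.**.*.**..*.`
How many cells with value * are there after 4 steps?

*...................
..******************
*...................  (repeats step 1; period 2)
step 4: ..******************
count of *: 18

18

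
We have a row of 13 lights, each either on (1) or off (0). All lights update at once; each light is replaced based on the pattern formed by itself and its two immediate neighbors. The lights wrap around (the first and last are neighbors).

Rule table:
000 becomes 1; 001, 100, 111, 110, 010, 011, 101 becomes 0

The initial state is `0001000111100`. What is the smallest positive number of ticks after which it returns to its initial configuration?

tick 1: 1100010000001
tick 2: 0001000111100

2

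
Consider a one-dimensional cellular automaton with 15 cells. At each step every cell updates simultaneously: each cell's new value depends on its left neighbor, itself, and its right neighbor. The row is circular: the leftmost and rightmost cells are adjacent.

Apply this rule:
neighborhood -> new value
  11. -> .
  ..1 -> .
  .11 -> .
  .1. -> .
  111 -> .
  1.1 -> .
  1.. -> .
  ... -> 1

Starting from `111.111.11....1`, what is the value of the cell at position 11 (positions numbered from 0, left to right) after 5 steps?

1

step 1: ...........11..
step 2: 1111111111....1
step 3: ...........11..  (repeats step 1; period 2)
step 5: ...........11..
position 11 holds 1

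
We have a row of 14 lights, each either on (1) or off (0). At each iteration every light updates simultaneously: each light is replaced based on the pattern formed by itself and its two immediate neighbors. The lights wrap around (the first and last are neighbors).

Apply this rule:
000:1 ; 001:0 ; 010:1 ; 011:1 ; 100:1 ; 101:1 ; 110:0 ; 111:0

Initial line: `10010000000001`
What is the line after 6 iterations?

11010000001111

iteration 1: 01011111111101
iteration 2: 11110000000011
iteration 3: 00001111111010
iteration 4: 11101000000111
iteration 5: 00011111110100
iteration 6: 11010000001111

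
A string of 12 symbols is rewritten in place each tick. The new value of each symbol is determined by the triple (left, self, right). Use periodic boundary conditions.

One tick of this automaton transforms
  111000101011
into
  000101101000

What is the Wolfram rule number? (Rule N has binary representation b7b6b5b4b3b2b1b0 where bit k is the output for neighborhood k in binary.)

22

position 0: 111 → 0  (bit 7 = 0)
position 2: 110 → 0  (bit 6 = 0)
position 7: 101 → 0  (bit 5 = 0)
position 3: 100 → 1  (bit 4 = 1)
position 10: 011 → 0  (bit 3 = 0)
position 6: 010 → 1  (bit 2 = 1)
position 5: 001 → 1  (bit 1 = 1)
position 4: 000 → 0  (bit 0 = 0)
bits b7..b0 = 00010110 = 22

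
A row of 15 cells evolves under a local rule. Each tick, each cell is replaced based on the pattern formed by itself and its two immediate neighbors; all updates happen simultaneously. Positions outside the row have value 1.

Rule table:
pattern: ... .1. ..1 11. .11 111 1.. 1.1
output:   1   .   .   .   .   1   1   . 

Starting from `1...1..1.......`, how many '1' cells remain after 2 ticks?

6

.11..1..111111.
...1..1..1111..
count of 1: 6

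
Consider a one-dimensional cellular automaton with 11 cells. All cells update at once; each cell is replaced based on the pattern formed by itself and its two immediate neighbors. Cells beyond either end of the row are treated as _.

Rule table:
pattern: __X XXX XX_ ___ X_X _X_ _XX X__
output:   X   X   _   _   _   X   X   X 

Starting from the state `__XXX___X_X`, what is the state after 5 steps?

XXXX_XXXX_X

step 1: _XXX_X_XX_X
step 2: XXX__X_X__X
step 3: XX_XXX_XXXX
step 4: X__XX__XXX_
step 5: XXXX_XXXX_X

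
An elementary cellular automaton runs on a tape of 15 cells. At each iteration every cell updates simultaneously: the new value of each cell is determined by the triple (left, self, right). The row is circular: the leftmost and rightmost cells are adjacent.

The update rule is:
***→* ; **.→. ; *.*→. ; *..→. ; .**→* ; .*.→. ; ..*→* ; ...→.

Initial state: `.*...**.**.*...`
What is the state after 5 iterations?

**..*......*...

*...**..*......
...**..*......*
..**..*......*.
.**..*......*..
**..*......*...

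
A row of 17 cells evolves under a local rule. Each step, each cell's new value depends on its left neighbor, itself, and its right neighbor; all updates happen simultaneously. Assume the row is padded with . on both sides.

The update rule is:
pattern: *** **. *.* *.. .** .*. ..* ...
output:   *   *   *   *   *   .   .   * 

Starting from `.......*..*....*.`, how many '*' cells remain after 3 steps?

15

******..*..***..*
*******..*.****..
********..*******
count of *: 15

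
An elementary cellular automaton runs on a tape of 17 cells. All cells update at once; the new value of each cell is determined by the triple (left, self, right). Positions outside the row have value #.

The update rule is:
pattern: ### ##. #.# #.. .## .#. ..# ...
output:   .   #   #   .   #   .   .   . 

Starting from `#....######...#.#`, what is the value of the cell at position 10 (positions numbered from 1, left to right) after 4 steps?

#....#....#....##
#..............#.
#...............#
#...............#
position 10 holds .

.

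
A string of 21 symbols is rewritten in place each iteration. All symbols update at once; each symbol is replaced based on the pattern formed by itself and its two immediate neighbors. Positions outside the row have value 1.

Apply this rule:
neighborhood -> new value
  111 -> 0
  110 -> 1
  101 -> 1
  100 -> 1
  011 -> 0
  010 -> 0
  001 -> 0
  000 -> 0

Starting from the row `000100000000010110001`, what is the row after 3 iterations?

011000100000000010110

100010000000001011000
110001000000000101100
011000100000000010110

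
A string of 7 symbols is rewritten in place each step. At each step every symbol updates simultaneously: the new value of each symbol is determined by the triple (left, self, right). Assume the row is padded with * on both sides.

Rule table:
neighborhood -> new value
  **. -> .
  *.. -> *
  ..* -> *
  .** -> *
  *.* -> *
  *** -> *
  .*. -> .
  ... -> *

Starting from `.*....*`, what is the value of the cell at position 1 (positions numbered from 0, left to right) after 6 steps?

*

*.*****
.******
*******
*******  (fixed point — unchanged through step 6)
position 1 holds *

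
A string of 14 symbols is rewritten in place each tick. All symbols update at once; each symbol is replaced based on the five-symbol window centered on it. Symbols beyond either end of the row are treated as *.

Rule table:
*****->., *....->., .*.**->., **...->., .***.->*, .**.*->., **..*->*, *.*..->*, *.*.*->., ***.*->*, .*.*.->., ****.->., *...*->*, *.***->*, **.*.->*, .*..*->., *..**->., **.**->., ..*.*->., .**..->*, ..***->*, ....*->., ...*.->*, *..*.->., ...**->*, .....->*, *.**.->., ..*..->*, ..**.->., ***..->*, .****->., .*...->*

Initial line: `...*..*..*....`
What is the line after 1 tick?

.***..*..**..*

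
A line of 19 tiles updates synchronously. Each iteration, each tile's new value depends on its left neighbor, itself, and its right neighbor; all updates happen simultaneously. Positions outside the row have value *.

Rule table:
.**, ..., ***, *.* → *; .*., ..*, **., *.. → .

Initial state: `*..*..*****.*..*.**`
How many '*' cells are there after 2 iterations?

13

iteration 1: ......****.*....***
iteration 2: .****.***.*..**.***
count of *: 13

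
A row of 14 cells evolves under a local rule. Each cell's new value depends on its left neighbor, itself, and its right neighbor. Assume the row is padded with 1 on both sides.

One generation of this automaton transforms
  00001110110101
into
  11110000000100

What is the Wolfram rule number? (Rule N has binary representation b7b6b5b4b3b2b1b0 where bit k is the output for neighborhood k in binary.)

position 5: 111 → 0  (bit 7 = 0)
position 6: 110 → 0  (bit 6 = 0)
position 7: 101 → 0  (bit 5 = 0)
position 0: 100 → 1  (bit 4 = 1)
position 4: 011 → 0  (bit 3 = 0)
position 11: 010 → 1  (bit 2 = 1)
position 3: 001 → 1  (bit 1 = 1)
position 1: 000 → 1  (bit 0 = 1)
bits b7..b0 = 00010111 = 23

23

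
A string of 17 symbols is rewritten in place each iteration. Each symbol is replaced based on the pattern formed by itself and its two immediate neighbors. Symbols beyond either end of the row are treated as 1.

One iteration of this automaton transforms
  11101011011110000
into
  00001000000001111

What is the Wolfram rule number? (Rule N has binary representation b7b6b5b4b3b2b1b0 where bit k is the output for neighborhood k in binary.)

position 0: 111 → 0  (bit 7 = 0)
position 2: 110 → 0  (bit 6 = 0)
position 3: 101 → 0  (bit 5 = 0)
position 13: 100 → 1  (bit 4 = 1)
position 6: 011 → 0  (bit 3 = 0)
position 4: 010 → 1  (bit 2 = 1)
position 16: 001 → 1  (bit 1 = 1)
position 14: 000 → 1  (bit 0 = 1)
bits b7..b0 = 00010111 = 23

23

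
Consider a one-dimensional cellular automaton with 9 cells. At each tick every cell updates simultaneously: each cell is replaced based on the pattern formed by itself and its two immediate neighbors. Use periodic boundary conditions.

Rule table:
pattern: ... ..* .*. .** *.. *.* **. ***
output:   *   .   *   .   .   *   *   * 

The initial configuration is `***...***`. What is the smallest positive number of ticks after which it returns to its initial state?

18

tick 1: ***.*..**
tick 2: *****...*
tick 3: *****.*..
tick 4: .******..
tick 5: ..*****.*
tick 6: ...******
tick 7: .*..*****
tick 8: **...****
tick 9: **.*..***
tick 10: ****...**
tick 11: ****.*..*
tick 12: ******...
tick 13: .*****.*.
tick 14: ..******.
tick 15: *..*****.
tick 16: *...*****
tick 17: *.*..****
tick 18: ***...***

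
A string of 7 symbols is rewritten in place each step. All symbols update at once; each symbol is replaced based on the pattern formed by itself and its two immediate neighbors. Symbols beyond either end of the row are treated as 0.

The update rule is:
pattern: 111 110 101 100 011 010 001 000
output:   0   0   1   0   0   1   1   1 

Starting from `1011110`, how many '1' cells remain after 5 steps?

step 1: 1100000
step 2: 0001111
step 3: 1110000
step 4: 0000111
step 5: 1111000
count of 1: 4

4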